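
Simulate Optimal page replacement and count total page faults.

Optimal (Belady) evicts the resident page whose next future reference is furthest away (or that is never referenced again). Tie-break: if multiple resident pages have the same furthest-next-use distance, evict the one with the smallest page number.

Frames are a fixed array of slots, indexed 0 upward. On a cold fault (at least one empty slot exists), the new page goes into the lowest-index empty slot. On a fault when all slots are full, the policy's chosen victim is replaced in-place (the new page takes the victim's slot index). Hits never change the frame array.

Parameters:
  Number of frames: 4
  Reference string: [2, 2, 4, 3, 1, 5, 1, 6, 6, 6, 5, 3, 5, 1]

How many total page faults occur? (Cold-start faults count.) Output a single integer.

Step 0: ref 2 → FAULT, frames=[2,-,-,-]
Step 1: ref 2 → HIT, frames=[2,-,-,-]
Step 2: ref 4 → FAULT, frames=[2,4,-,-]
Step 3: ref 3 → FAULT, frames=[2,4,3,-]
Step 4: ref 1 → FAULT, frames=[2,4,3,1]
Step 5: ref 5 → FAULT (evict 2), frames=[5,4,3,1]
Step 6: ref 1 → HIT, frames=[5,4,3,1]
Step 7: ref 6 → FAULT (evict 4), frames=[5,6,3,1]
Step 8: ref 6 → HIT, frames=[5,6,3,1]
Step 9: ref 6 → HIT, frames=[5,6,3,1]
Step 10: ref 5 → HIT, frames=[5,6,3,1]
Step 11: ref 3 → HIT, frames=[5,6,3,1]
Step 12: ref 5 → HIT, frames=[5,6,3,1]
Step 13: ref 1 → HIT, frames=[5,6,3,1]
Total faults: 6

Answer: 6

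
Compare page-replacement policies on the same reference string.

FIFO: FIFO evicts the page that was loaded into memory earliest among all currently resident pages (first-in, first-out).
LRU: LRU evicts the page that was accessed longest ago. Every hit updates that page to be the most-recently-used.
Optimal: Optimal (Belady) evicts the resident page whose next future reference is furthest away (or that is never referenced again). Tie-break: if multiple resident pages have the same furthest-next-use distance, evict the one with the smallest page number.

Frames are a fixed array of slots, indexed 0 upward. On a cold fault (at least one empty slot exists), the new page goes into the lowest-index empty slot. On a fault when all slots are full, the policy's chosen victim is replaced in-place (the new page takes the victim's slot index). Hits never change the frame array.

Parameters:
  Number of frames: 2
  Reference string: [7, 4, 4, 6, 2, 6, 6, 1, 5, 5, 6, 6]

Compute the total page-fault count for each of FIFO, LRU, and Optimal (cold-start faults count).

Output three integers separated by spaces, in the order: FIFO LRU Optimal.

Answer: 7 7 6

Derivation:
--- FIFO ---
  step 0: ref 7 -> FAULT, frames=[7,-] (faults so far: 1)
  step 1: ref 4 -> FAULT, frames=[7,4] (faults so far: 2)
  step 2: ref 4 -> HIT, frames=[7,4] (faults so far: 2)
  step 3: ref 6 -> FAULT, evict 7, frames=[6,4] (faults so far: 3)
  step 4: ref 2 -> FAULT, evict 4, frames=[6,2] (faults so far: 4)
  step 5: ref 6 -> HIT, frames=[6,2] (faults so far: 4)
  step 6: ref 6 -> HIT, frames=[6,2] (faults so far: 4)
  step 7: ref 1 -> FAULT, evict 6, frames=[1,2] (faults so far: 5)
  step 8: ref 5 -> FAULT, evict 2, frames=[1,5] (faults so far: 6)
  step 9: ref 5 -> HIT, frames=[1,5] (faults so far: 6)
  step 10: ref 6 -> FAULT, evict 1, frames=[6,5] (faults so far: 7)
  step 11: ref 6 -> HIT, frames=[6,5] (faults so far: 7)
  FIFO total faults: 7
--- LRU ---
  step 0: ref 7 -> FAULT, frames=[7,-] (faults so far: 1)
  step 1: ref 4 -> FAULT, frames=[7,4] (faults so far: 2)
  step 2: ref 4 -> HIT, frames=[7,4] (faults so far: 2)
  step 3: ref 6 -> FAULT, evict 7, frames=[6,4] (faults so far: 3)
  step 4: ref 2 -> FAULT, evict 4, frames=[6,2] (faults so far: 4)
  step 5: ref 6 -> HIT, frames=[6,2] (faults so far: 4)
  step 6: ref 6 -> HIT, frames=[6,2] (faults so far: 4)
  step 7: ref 1 -> FAULT, evict 2, frames=[6,1] (faults so far: 5)
  step 8: ref 5 -> FAULT, evict 6, frames=[5,1] (faults so far: 6)
  step 9: ref 5 -> HIT, frames=[5,1] (faults so far: 6)
  step 10: ref 6 -> FAULT, evict 1, frames=[5,6] (faults so far: 7)
  step 11: ref 6 -> HIT, frames=[5,6] (faults so far: 7)
  LRU total faults: 7
--- Optimal ---
  step 0: ref 7 -> FAULT, frames=[7,-] (faults so far: 1)
  step 1: ref 4 -> FAULT, frames=[7,4] (faults so far: 2)
  step 2: ref 4 -> HIT, frames=[7,4] (faults so far: 2)
  step 3: ref 6 -> FAULT, evict 4, frames=[7,6] (faults so far: 3)
  step 4: ref 2 -> FAULT, evict 7, frames=[2,6] (faults so far: 4)
  step 5: ref 6 -> HIT, frames=[2,6] (faults so far: 4)
  step 6: ref 6 -> HIT, frames=[2,6] (faults so far: 4)
  step 7: ref 1 -> FAULT, evict 2, frames=[1,6] (faults so far: 5)
  step 8: ref 5 -> FAULT, evict 1, frames=[5,6] (faults so far: 6)
  step 9: ref 5 -> HIT, frames=[5,6] (faults so far: 6)
  step 10: ref 6 -> HIT, frames=[5,6] (faults so far: 6)
  step 11: ref 6 -> HIT, frames=[5,6] (faults so far: 6)
  Optimal total faults: 6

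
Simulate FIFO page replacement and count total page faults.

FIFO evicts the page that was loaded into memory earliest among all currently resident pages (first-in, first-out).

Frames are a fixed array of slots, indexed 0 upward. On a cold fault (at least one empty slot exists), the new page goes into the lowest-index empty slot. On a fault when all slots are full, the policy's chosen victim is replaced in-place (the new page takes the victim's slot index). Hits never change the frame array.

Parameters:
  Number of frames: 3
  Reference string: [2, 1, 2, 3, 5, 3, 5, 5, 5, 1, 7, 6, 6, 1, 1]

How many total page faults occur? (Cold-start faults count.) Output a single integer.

Answer: 7

Derivation:
Step 0: ref 2 → FAULT, frames=[2,-,-]
Step 1: ref 1 → FAULT, frames=[2,1,-]
Step 2: ref 2 → HIT, frames=[2,1,-]
Step 3: ref 3 → FAULT, frames=[2,1,3]
Step 4: ref 5 → FAULT (evict 2), frames=[5,1,3]
Step 5: ref 3 → HIT, frames=[5,1,3]
Step 6: ref 5 → HIT, frames=[5,1,3]
Step 7: ref 5 → HIT, frames=[5,1,3]
Step 8: ref 5 → HIT, frames=[5,1,3]
Step 9: ref 1 → HIT, frames=[5,1,3]
Step 10: ref 7 → FAULT (evict 1), frames=[5,7,3]
Step 11: ref 6 → FAULT (evict 3), frames=[5,7,6]
Step 12: ref 6 → HIT, frames=[5,7,6]
Step 13: ref 1 → FAULT (evict 5), frames=[1,7,6]
Step 14: ref 1 → HIT, frames=[1,7,6]
Total faults: 7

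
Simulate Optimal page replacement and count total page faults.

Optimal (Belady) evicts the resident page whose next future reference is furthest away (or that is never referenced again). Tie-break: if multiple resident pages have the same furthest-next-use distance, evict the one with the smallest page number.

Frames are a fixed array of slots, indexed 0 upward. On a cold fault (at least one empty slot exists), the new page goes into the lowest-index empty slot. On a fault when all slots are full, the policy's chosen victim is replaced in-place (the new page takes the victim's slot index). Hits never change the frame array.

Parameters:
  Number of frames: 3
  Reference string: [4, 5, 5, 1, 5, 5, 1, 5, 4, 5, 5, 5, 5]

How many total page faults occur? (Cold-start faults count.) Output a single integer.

Step 0: ref 4 → FAULT, frames=[4,-,-]
Step 1: ref 5 → FAULT, frames=[4,5,-]
Step 2: ref 5 → HIT, frames=[4,5,-]
Step 3: ref 1 → FAULT, frames=[4,5,1]
Step 4: ref 5 → HIT, frames=[4,5,1]
Step 5: ref 5 → HIT, frames=[4,5,1]
Step 6: ref 1 → HIT, frames=[4,5,1]
Step 7: ref 5 → HIT, frames=[4,5,1]
Step 8: ref 4 → HIT, frames=[4,5,1]
Step 9: ref 5 → HIT, frames=[4,5,1]
Step 10: ref 5 → HIT, frames=[4,5,1]
Step 11: ref 5 → HIT, frames=[4,5,1]
Step 12: ref 5 → HIT, frames=[4,5,1]
Total faults: 3

Answer: 3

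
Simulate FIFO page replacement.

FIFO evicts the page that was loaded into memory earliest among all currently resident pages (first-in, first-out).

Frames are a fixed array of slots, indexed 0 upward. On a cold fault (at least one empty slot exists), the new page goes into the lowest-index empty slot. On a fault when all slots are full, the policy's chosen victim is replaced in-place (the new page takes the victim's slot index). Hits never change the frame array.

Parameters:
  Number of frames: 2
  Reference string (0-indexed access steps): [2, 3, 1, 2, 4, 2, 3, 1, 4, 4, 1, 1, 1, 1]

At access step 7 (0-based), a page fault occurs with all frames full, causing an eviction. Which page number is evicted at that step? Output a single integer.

Answer: 4

Derivation:
Step 0: ref 2 -> FAULT, frames=[2,-]
Step 1: ref 3 -> FAULT, frames=[2,3]
Step 2: ref 1 -> FAULT, evict 2, frames=[1,3]
Step 3: ref 2 -> FAULT, evict 3, frames=[1,2]
Step 4: ref 4 -> FAULT, evict 1, frames=[4,2]
Step 5: ref 2 -> HIT, frames=[4,2]
Step 6: ref 3 -> FAULT, evict 2, frames=[4,3]
Step 7: ref 1 -> FAULT, evict 4, frames=[1,3]
At step 7: evicted page 4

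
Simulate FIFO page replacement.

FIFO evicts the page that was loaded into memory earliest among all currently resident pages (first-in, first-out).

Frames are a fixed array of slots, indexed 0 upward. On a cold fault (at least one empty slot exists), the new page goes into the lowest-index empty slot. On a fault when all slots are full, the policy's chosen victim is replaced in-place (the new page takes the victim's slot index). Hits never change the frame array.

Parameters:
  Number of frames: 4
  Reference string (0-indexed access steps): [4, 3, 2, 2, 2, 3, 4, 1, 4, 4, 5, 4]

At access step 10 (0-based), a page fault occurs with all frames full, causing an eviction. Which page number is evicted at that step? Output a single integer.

Step 0: ref 4 -> FAULT, frames=[4,-,-,-]
Step 1: ref 3 -> FAULT, frames=[4,3,-,-]
Step 2: ref 2 -> FAULT, frames=[4,3,2,-]
Step 3: ref 2 -> HIT, frames=[4,3,2,-]
Step 4: ref 2 -> HIT, frames=[4,3,2,-]
Step 5: ref 3 -> HIT, frames=[4,3,2,-]
Step 6: ref 4 -> HIT, frames=[4,3,2,-]
Step 7: ref 1 -> FAULT, frames=[4,3,2,1]
Step 8: ref 4 -> HIT, frames=[4,3,2,1]
Step 9: ref 4 -> HIT, frames=[4,3,2,1]
Step 10: ref 5 -> FAULT, evict 4, frames=[5,3,2,1]
At step 10: evicted page 4

Answer: 4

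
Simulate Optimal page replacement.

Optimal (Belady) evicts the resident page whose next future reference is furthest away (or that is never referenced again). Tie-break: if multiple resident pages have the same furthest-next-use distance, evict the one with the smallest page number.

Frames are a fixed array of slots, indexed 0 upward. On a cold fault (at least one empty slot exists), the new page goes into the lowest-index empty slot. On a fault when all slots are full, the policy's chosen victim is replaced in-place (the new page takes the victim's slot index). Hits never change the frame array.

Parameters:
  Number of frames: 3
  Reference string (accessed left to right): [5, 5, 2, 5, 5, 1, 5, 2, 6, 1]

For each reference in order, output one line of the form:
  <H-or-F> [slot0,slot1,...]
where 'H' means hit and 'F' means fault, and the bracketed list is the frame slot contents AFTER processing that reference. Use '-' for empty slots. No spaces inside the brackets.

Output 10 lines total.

F [5,-,-]
H [5,-,-]
F [5,2,-]
H [5,2,-]
H [5,2,-]
F [5,2,1]
H [5,2,1]
H [5,2,1]
F [5,6,1]
H [5,6,1]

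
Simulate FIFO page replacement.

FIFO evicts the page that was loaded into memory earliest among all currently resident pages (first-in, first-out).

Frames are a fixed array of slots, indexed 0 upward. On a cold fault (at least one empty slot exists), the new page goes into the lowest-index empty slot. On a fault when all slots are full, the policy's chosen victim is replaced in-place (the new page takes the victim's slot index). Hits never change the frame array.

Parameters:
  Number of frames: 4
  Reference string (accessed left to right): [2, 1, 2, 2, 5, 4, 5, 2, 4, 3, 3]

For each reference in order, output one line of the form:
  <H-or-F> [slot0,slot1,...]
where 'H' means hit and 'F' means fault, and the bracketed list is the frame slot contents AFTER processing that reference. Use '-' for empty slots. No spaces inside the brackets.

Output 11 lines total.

F [2,-,-,-]
F [2,1,-,-]
H [2,1,-,-]
H [2,1,-,-]
F [2,1,5,-]
F [2,1,5,4]
H [2,1,5,4]
H [2,1,5,4]
H [2,1,5,4]
F [3,1,5,4]
H [3,1,5,4]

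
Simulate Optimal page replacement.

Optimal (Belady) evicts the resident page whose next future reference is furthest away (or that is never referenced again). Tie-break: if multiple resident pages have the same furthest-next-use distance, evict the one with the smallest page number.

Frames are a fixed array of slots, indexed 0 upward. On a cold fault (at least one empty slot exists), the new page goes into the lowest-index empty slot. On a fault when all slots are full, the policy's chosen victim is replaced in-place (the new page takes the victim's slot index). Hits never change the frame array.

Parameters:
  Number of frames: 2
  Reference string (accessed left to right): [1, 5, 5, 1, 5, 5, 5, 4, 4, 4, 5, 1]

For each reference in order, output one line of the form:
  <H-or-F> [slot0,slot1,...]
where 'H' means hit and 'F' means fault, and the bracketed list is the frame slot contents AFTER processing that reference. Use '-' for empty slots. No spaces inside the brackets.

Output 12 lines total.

F [1,-]
F [1,5]
H [1,5]
H [1,5]
H [1,5]
H [1,5]
H [1,5]
F [4,5]
H [4,5]
H [4,5]
H [4,5]
F [1,5]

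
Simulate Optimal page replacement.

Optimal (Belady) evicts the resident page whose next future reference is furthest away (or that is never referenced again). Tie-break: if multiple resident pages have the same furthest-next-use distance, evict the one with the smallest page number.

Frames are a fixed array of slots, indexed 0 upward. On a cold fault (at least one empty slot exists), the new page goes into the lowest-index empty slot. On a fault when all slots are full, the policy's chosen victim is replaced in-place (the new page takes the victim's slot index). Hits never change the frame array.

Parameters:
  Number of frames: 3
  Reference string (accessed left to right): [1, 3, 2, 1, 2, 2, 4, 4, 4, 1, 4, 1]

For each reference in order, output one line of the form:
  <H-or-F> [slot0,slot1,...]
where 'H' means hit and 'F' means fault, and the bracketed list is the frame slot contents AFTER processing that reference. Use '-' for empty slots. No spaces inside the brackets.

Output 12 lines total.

F [1,-,-]
F [1,3,-]
F [1,3,2]
H [1,3,2]
H [1,3,2]
H [1,3,2]
F [1,3,4]
H [1,3,4]
H [1,3,4]
H [1,3,4]
H [1,3,4]
H [1,3,4]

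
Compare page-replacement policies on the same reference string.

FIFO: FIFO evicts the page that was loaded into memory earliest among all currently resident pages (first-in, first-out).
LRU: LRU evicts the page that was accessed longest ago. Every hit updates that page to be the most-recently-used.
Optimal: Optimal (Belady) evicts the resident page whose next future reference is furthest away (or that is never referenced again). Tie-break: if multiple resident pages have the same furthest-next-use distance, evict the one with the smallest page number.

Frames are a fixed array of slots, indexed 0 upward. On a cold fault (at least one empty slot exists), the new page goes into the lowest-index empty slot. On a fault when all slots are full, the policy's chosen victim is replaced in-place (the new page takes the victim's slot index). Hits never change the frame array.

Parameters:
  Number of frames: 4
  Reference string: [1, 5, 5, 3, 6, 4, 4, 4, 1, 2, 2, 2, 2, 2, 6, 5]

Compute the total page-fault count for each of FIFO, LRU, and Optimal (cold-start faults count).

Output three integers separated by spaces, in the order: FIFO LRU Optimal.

Answer: 8 8 6

Derivation:
--- FIFO ---
  step 0: ref 1 -> FAULT, frames=[1,-,-,-] (faults so far: 1)
  step 1: ref 5 -> FAULT, frames=[1,5,-,-] (faults so far: 2)
  step 2: ref 5 -> HIT, frames=[1,5,-,-] (faults so far: 2)
  step 3: ref 3 -> FAULT, frames=[1,5,3,-] (faults so far: 3)
  step 4: ref 6 -> FAULT, frames=[1,5,3,6] (faults so far: 4)
  step 5: ref 4 -> FAULT, evict 1, frames=[4,5,3,6] (faults so far: 5)
  step 6: ref 4 -> HIT, frames=[4,5,3,6] (faults so far: 5)
  step 7: ref 4 -> HIT, frames=[4,5,3,6] (faults so far: 5)
  step 8: ref 1 -> FAULT, evict 5, frames=[4,1,3,6] (faults so far: 6)
  step 9: ref 2 -> FAULT, evict 3, frames=[4,1,2,6] (faults so far: 7)
  step 10: ref 2 -> HIT, frames=[4,1,2,6] (faults so far: 7)
  step 11: ref 2 -> HIT, frames=[4,1,2,6] (faults so far: 7)
  step 12: ref 2 -> HIT, frames=[4,1,2,6] (faults so far: 7)
  step 13: ref 2 -> HIT, frames=[4,1,2,6] (faults so far: 7)
  step 14: ref 6 -> HIT, frames=[4,1,2,6] (faults so far: 7)
  step 15: ref 5 -> FAULT, evict 6, frames=[4,1,2,5] (faults so far: 8)
  FIFO total faults: 8
--- LRU ---
  step 0: ref 1 -> FAULT, frames=[1,-,-,-] (faults so far: 1)
  step 1: ref 5 -> FAULT, frames=[1,5,-,-] (faults so far: 2)
  step 2: ref 5 -> HIT, frames=[1,5,-,-] (faults so far: 2)
  step 3: ref 3 -> FAULT, frames=[1,5,3,-] (faults so far: 3)
  step 4: ref 6 -> FAULT, frames=[1,5,3,6] (faults so far: 4)
  step 5: ref 4 -> FAULT, evict 1, frames=[4,5,3,6] (faults so far: 5)
  step 6: ref 4 -> HIT, frames=[4,5,3,6] (faults so far: 5)
  step 7: ref 4 -> HIT, frames=[4,5,3,6] (faults so far: 5)
  step 8: ref 1 -> FAULT, evict 5, frames=[4,1,3,6] (faults so far: 6)
  step 9: ref 2 -> FAULT, evict 3, frames=[4,1,2,6] (faults so far: 7)
  step 10: ref 2 -> HIT, frames=[4,1,2,6] (faults so far: 7)
  step 11: ref 2 -> HIT, frames=[4,1,2,6] (faults so far: 7)
  step 12: ref 2 -> HIT, frames=[4,1,2,6] (faults so far: 7)
  step 13: ref 2 -> HIT, frames=[4,1,2,6] (faults so far: 7)
  step 14: ref 6 -> HIT, frames=[4,1,2,6] (faults so far: 7)
  step 15: ref 5 -> FAULT, evict 4, frames=[5,1,2,6] (faults so far: 8)
  LRU total faults: 8
--- Optimal ---
  step 0: ref 1 -> FAULT, frames=[1,-,-,-] (faults so far: 1)
  step 1: ref 5 -> FAULT, frames=[1,5,-,-] (faults so far: 2)
  step 2: ref 5 -> HIT, frames=[1,5,-,-] (faults so far: 2)
  step 3: ref 3 -> FAULT, frames=[1,5,3,-] (faults so far: 3)
  step 4: ref 6 -> FAULT, frames=[1,5,3,6] (faults so far: 4)
  step 5: ref 4 -> FAULT, evict 3, frames=[1,5,4,6] (faults so far: 5)
  step 6: ref 4 -> HIT, frames=[1,5,4,6] (faults so far: 5)
  step 7: ref 4 -> HIT, frames=[1,5,4,6] (faults so far: 5)
  step 8: ref 1 -> HIT, frames=[1,5,4,6] (faults so far: 5)
  step 9: ref 2 -> FAULT, evict 1, frames=[2,5,4,6] (faults so far: 6)
  step 10: ref 2 -> HIT, frames=[2,5,4,6] (faults so far: 6)
  step 11: ref 2 -> HIT, frames=[2,5,4,6] (faults so far: 6)
  step 12: ref 2 -> HIT, frames=[2,5,4,6] (faults so far: 6)
  step 13: ref 2 -> HIT, frames=[2,5,4,6] (faults so far: 6)
  step 14: ref 6 -> HIT, frames=[2,5,4,6] (faults so far: 6)
  step 15: ref 5 -> HIT, frames=[2,5,4,6] (faults so far: 6)
  Optimal total faults: 6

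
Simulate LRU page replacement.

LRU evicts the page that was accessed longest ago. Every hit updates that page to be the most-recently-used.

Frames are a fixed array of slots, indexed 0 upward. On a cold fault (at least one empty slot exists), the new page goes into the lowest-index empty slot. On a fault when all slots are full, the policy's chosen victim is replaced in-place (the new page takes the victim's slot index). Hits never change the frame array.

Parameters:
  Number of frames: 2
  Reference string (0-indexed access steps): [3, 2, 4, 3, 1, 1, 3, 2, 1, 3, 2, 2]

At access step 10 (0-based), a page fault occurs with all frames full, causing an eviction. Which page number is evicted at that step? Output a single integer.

Answer: 1

Derivation:
Step 0: ref 3 -> FAULT, frames=[3,-]
Step 1: ref 2 -> FAULT, frames=[3,2]
Step 2: ref 4 -> FAULT, evict 3, frames=[4,2]
Step 3: ref 3 -> FAULT, evict 2, frames=[4,3]
Step 4: ref 1 -> FAULT, evict 4, frames=[1,3]
Step 5: ref 1 -> HIT, frames=[1,3]
Step 6: ref 3 -> HIT, frames=[1,3]
Step 7: ref 2 -> FAULT, evict 1, frames=[2,3]
Step 8: ref 1 -> FAULT, evict 3, frames=[2,1]
Step 9: ref 3 -> FAULT, evict 2, frames=[3,1]
Step 10: ref 2 -> FAULT, evict 1, frames=[3,2]
At step 10: evicted page 1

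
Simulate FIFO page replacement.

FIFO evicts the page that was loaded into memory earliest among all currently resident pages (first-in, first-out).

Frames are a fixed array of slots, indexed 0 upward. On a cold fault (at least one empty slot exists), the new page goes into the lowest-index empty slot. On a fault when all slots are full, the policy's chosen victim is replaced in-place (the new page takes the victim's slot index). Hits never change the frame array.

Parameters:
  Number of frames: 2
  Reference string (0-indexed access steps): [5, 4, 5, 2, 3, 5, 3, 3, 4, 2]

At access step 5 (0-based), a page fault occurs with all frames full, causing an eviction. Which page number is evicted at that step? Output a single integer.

Answer: 2

Derivation:
Step 0: ref 5 -> FAULT, frames=[5,-]
Step 1: ref 4 -> FAULT, frames=[5,4]
Step 2: ref 5 -> HIT, frames=[5,4]
Step 3: ref 2 -> FAULT, evict 5, frames=[2,4]
Step 4: ref 3 -> FAULT, evict 4, frames=[2,3]
Step 5: ref 5 -> FAULT, evict 2, frames=[5,3]
At step 5: evicted page 2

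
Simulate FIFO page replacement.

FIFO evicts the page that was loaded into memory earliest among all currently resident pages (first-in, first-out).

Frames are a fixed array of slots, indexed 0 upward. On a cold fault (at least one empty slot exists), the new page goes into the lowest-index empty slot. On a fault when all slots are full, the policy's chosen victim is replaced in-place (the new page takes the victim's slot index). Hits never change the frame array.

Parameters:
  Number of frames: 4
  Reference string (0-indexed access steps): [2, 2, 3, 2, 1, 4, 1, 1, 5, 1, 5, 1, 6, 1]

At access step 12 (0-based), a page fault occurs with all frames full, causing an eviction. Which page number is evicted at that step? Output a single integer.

Answer: 3

Derivation:
Step 0: ref 2 -> FAULT, frames=[2,-,-,-]
Step 1: ref 2 -> HIT, frames=[2,-,-,-]
Step 2: ref 3 -> FAULT, frames=[2,3,-,-]
Step 3: ref 2 -> HIT, frames=[2,3,-,-]
Step 4: ref 1 -> FAULT, frames=[2,3,1,-]
Step 5: ref 4 -> FAULT, frames=[2,3,1,4]
Step 6: ref 1 -> HIT, frames=[2,3,1,4]
Step 7: ref 1 -> HIT, frames=[2,3,1,4]
Step 8: ref 5 -> FAULT, evict 2, frames=[5,3,1,4]
Step 9: ref 1 -> HIT, frames=[5,3,1,4]
Step 10: ref 5 -> HIT, frames=[5,3,1,4]
Step 11: ref 1 -> HIT, frames=[5,3,1,4]
Step 12: ref 6 -> FAULT, evict 3, frames=[5,6,1,4]
At step 12: evicted page 3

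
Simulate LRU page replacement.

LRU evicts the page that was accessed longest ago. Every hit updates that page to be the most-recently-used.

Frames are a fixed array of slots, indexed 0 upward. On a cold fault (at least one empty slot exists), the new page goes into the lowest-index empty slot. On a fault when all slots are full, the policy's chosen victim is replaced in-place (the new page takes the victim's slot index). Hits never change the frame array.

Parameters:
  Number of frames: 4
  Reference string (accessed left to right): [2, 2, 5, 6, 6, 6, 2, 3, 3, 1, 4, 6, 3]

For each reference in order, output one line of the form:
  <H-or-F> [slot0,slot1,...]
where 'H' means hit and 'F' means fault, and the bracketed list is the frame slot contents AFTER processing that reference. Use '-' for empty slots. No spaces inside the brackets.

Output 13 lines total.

F [2,-,-,-]
H [2,-,-,-]
F [2,5,-,-]
F [2,5,6,-]
H [2,5,6,-]
H [2,5,6,-]
H [2,5,6,-]
F [2,5,6,3]
H [2,5,6,3]
F [2,1,6,3]
F [2,1,4,3]
F [6,1,4,3]
H [6,1,4,3]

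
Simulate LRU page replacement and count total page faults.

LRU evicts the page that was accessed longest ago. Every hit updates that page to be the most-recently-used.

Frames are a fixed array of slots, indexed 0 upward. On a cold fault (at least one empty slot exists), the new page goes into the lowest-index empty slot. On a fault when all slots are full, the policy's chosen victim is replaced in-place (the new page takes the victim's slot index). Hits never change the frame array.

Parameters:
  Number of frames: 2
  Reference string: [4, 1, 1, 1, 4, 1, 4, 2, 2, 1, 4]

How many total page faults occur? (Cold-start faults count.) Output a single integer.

Answer: 5

Derivation:
Step 0: ref 4 → FAULT, frames=[4,-]
Step 1: ref 1 → FAULT, frames=[4,1]
Step 2: ref 1 → HIT, frames=[4,1]
Step 3: ref 1 → HIT, frames=[4,1]
Step 4: ref 4 → HIT, frames=[4,1]
Step 5: ref 1 → HIT, frames=[4,1]
Step 6: ref 4 → HIT, frames=[4,1]
Step 7: ref 2 → FAULT (evict 1), frames=[4,2]
Step 8: ref 2 → HIT, frames=[4,2]
Step 9: ref 1 → FAULT (evict 4), frames=[1,2]
Step 10: ref 4 → FAULT (evict 2), frames=[1,4]
Total faults: 5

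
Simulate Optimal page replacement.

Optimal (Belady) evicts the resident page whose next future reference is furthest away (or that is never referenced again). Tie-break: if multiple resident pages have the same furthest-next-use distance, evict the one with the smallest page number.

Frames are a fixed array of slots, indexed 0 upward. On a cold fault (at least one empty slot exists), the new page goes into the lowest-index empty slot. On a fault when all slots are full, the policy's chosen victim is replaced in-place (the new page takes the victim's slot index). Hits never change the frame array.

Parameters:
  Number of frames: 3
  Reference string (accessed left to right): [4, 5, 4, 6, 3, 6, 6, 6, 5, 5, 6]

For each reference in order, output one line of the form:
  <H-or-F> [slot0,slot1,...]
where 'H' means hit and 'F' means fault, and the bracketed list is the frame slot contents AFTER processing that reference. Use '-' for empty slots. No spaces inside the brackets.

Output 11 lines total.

F [4,-,-]
F [4,5,-]
H [4,5,-]
F [4,5,6]
F [3,5,6]
H [3,5,6]
H [3,5,6]
H [3,5,6]
H [3,5,6]
H [3,5,6]
H [3,5,6]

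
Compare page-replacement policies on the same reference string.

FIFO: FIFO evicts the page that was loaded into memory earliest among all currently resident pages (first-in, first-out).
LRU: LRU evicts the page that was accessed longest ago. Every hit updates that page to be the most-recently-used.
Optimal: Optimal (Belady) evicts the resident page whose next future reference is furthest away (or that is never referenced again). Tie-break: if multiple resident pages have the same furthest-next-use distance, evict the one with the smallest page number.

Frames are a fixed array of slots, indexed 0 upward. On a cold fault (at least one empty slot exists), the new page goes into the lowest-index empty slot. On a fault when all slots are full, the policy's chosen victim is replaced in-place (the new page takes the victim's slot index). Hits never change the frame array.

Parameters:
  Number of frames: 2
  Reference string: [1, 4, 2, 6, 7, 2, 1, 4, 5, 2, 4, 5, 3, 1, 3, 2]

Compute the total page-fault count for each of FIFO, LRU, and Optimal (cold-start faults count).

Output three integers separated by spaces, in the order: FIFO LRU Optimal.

Answer: 15 15 12

Derivation:
--- FIFO ---
  step 0: ref 1 -> FAULT, frames=[1,-] (faults so far: 1)
  step 1: ref 4 -> FAULT, frames=[1,4] (faults so far: 2)
  step 2: ref 2 -> FAULT, evict 1, frames=[2,4] (faults so far: 3)
  step 3: ref 6 -> FAULT, evict 4, frames=[2,6] (faults so far: 4)
  step 4: ref 7 -> FAULT, evict 2, frames=[7,6] (faults so far: 5)
  step 5: ref 2 -> FAULT, evict 6, frames=[7,2] (faults so far: 6)
  step 6: ref 1 -> FAULT, evict 7, frames=[1,2] (faults so far: 7)
  step 7: ref 4 -> FAULT, evict 2, frames=[1,4] (faults so far: 8)
  step 8: ref 5 -> FAULT, evict 1, frames=[5,4] (faults so far: 9)
  step 9: ref 2 -> FAULT, evict 4, frames=[5,2] (faults so far: 10)
  step 10: ref 4 -> FAULT, evict 5, frames=[4,2] (faults so far: 11)
  step 11: ref 5 -> FAULT, evict 2, frames=[4,5] (faults so far: 12)
  step 12: ref 3 -> FAULT, evict 4, frames=[3,5] (faults so far: 13)
  step 13: ref 1 -> FAULT, evict 5, frames=[3,1] (faults so far: 14)
  step 14: ref 3 -> HIT, frames=[3,1] (faults so far: 14)
  step 15: ref 2 -> FAULT, evict 3, frames=[2,1] (faults so far: 15)
  FIFO total faults: 15
--- LRU ---
  step 0: ref 1 -> FAULT, frames=[1,-] (faults so far: 1)
  step 1: ref 4 -> FAULT, frames=[1,4] (faults so far: 2)
  step 2: ref 2 -> FAULT, evict 1, frames=[2,4] (faults so far: 3)
  step 3: ref 6 -> FAULT, evict 4, frames=[2,6] (faults so far: 4)
  step 4: ref 7 -> FAULT, evict 2, frames=[7,6] (faults so far: 5)
  step 5: ref 2 -> FAULT, evict 6, frames=[7,2] (faults so far: 6)
  step 6: ref 1 -> FAULT, evict 7, frames=[1,2] (faults so far: 7)
  step 7: ref 4 -> FAULT, evict 2, frames=[1,4] (faults so far: 8)
  step 8: ref 5 -> FAULT, evict 1, frames=[5,4] (faults so far: 9)
  step 9: ref 2 -> FAULT, evict 4, frames=[5,2] (faults so far: 10)
  step 10: ref 4 -> FAULT, evict 5, frames=[4,2] (faults so far: 11)
  step 11: ref 5 -> FAULT, evict 2, frames=[4,5] (faults so far: 12)
  step 12: ref 3 -> FAULT, evict 4, frames=[3,5] (faults so far: 13)
  step 13: ref 1 -> FAULT, evict 5, frames=[3,1] (faults so far: 14)
  step 14: ref 3 -> HIT, frames=[3,1] (faults so far: 14)
  step 15: ref 2 -> FAULT, evict 1, frames=[3,2] (faults so far: 15)
  LRU total faults: 15
--- Optimal ---
  step 0: ref 1 -> FAULT, frames=[1,-] (faults so far: 1)
  step 1: ref 4 -> FAULT, frames=[1,4] (faults so far: 2)
  step 2: ref 2 -> FAULT, evict 4, frames=[1,2] (faults so far: 3)
  step 3: ref 6 -> FAULT, evict 1, frames=[6,2] (faults so far: 4)
  step 4: ref 7 -> FAULT, evict 6, frames=[7,2] (faults so far: 5)
  step 5: ref 2 -> HIT, frames=[7,2] (faults so far: 5)
  step 6: ref 1 -> FAULT, evict 7, frames=[1,2] (faults so far: 6)
  step 7: ref 4 -> FAULT, evict 1, frames=[4,2] (faults so far: 7)
  step 8: ref 5 -> FAULT, evict 4, frames=[5,2] (faults so far: 8)
  step 9: ref 2 -> HIT, frames=[5,2] (faults so far: 8)
  step 10: ref 4 -> FAULT, evict 2, frames=[5,4] (faults so far: 9)
  step 11: ref 5 -> HIT, frames=[5,4] (faults so far: 9)
  step 12: ref 3 -> FAULT, evict 4, frames=[5,3] (faults so far: 10)
  step 13: ref 1 -> FAULT, evict 5, frames=[1,3] (faults so far: 11)
  step 14: ref 3 -> HIT, frames=[1,3] (faults so far: 11)
  step 15: ref 2 -> FAULT, evict 1, frames=[2,3] (faults so far: 12)
  Optimal total faults: 12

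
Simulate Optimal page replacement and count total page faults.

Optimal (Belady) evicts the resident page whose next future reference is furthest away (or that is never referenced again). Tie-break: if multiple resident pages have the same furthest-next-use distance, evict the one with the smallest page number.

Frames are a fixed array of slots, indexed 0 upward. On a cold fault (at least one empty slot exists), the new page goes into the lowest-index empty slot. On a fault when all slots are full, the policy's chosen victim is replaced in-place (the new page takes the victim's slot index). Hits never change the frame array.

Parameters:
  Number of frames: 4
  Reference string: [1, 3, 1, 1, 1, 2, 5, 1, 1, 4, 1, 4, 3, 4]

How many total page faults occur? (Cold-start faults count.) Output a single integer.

Answer: 5

Derivation:
Step 0: ref 1 → FAULT, frames=[1,-,-,-]
Step 1: ref 3 → FAULT, frames=[1,3,-,-]
Step 2: ref 1 → HIT, frames=[1,3,-,-]
Step 3: ref 1 → HIT, frames=[1,3,-,-]
Step 4: ref 1 → HIT, frames=[1,3,-,-]
Step 5: ref 2 → FAULT, frames=[1,3,2,-]
Step 6: ref 5 → FAULT, frames=[1,3,2,5]
Step 7: ref 1 → HIT, frames=[1,3,2,5]
Step 8: ref 1 → HIT, frames=[1,3,2,5]
Step 9: ref 4 → FAULT (evict 2), frames=[1,3,4,5]
Step 10: ref 1 → HIT, frames=[1,3,4,5]
Step 11: ref 4 → HIT, frames=[1,3,4,5]
Step 12: ref 3 → HIT, frames=[1,3,4,5]
Step 13: ref 4 → HIT, frames=[1,3,4,5]
Total faults: 5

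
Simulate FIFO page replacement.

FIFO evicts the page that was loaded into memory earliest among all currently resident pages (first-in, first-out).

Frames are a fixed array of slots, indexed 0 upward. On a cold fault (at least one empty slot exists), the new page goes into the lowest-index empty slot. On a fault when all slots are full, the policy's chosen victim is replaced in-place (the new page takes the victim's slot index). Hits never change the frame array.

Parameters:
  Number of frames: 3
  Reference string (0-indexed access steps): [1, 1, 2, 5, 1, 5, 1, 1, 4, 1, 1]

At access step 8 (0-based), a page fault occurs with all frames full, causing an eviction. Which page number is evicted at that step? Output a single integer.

Answer: 1

Derivation:
Step 0: ref 1 -> FAULT, frames=[1,-,-]
Step 1: ref 1 -> HIT, frames=[1,-,-]
Step 2: ref 2 -> FAULT, frames=[1,2,-]
Step 3: ref 5 -> FAULT, frames=[1,2,5]
Step 4: ref 1 -> HIT, frames=[1,2,5]
Step 5: ref 5 -> HIT, frames=[1,2,5]
Step 6: ref 1 -> HIT, frames=[1,2,5]
Step 7: ref 1 -> HIT, frames=[1,2,5]
Step 8: ref 4 -> FAULT, evict 1, frames=[4,2,5]
At step 8: evicted page 1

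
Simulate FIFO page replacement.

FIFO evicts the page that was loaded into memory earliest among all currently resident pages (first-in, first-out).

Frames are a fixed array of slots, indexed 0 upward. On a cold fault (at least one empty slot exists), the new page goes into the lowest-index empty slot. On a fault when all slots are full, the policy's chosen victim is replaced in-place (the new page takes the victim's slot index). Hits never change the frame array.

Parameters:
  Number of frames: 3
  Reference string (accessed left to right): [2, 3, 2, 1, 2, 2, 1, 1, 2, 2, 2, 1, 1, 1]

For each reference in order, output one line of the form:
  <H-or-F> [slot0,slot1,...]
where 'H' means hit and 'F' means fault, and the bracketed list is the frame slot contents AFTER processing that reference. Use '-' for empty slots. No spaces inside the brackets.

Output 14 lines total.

F [2,-,-]
F [2,3,-]
H [2,3,-]
F [2,3,1]
H [2,3,1]
H [2,3,1]
H [2,3,1]
H [2,3,1]
H [2,3,1]
H [2,3,1]
H [2,3,1]
H [2,3,1]
H [2,3,1]
H [2,3,1]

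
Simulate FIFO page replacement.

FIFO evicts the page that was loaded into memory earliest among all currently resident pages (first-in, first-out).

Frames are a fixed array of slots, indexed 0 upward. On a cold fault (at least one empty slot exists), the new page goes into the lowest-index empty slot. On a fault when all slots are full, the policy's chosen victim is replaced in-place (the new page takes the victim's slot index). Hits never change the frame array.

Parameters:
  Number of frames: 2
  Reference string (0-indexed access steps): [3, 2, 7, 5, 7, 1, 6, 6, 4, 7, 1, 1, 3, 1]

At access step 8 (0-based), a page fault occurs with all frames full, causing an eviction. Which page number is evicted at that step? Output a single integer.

Answer: 1

Derivation:
Step 0: ref 3 -> FAULT, frames=[3,-]
Step 1: ref 2 -> FAULT, frames=[3,2]
Step 2: ref 7 -> FAULT, evict 3, frames=[7,2]
Step 3: ref 5 -> FAULT, evict 2, frames=[7,5]
Step 4: ref 7 -> HIT, frames=[7,5]
Step 5: ref 1 -> FAULT, evict 7, frames=[1,5]
Step 6: ref 6 -> FAULT, evict 5, frames=[1,6]
Step 7: ref 6 -> HIT, frames=[1,6]
Step 8: ref 4 -> FAULT, evict 1, frames=[4,6]
At step 8: evicted page 1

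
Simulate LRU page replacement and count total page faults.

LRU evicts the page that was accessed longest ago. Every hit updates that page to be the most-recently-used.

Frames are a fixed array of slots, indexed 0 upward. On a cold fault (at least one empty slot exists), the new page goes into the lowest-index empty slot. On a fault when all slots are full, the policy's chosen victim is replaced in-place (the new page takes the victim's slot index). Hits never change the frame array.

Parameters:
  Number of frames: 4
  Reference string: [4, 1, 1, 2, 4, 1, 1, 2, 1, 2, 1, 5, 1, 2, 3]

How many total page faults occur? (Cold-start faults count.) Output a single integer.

Step 0: ref 4 → FAULT, frames=[4,-,-,-]
Step 1: ref 1 → FAULT, frames=[4,1,-,-]
Step 2: ref 1 → HIT, frames=[4,1,-,-]
Step 3: ref 2 → FAULT, frames=[4,1,2,-]
Step 4: ref 4 → HIT, frames=[4,1,2,-]
Step 5: ref 1 → HIT, frames=[4,1,2,-]
Step 6: ref 1 → HIT, frames=[4,1,2,-]
Step 7: ref 2 → HIT, frames=[4,1,2,-]
Step 8: ref 1 → HIT, frames=[4,1,2,-]
Step 9: ref 2 → HIT, frames=[4,1,2,-]
Step 10: ref 1 → HIT, frames=[4,1,2,-]
Step 11: ref 5 → FAULT, frames=[4,1,2,5]
Step 12: ref 1 → HIT, frames=[4,1,2,5]
Step 13: ref 2 → HIT, frames=[4,1,2,5]
Step 14: ref 3 → FAULT (evict 4), frames=[3,1,2,5]
Total faults: 5

Answer: 5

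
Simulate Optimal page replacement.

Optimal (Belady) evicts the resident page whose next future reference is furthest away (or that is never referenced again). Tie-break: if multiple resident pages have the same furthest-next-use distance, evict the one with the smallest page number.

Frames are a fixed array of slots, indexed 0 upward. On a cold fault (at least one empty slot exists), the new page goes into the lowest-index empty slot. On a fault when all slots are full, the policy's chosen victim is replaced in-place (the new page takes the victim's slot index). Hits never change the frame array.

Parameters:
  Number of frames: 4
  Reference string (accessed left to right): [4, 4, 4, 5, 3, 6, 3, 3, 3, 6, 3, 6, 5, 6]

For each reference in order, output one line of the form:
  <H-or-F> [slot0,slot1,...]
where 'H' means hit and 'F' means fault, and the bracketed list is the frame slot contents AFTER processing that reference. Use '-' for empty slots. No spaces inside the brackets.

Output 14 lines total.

F [4,-,-,-]
H [4,-,-,-]
H [4,-,-,-]
F [4,5,-,-]
F [4,5,3,-]
F [4,5,3,6]
H [4,5,3,6]
H [4,5,3,6]
H [4,5,3,6]
H [4,5,3,6]
H [4,5,3,6]
H [4,5,3,6]
H [4,5,3,6]
H [4,5,3,6]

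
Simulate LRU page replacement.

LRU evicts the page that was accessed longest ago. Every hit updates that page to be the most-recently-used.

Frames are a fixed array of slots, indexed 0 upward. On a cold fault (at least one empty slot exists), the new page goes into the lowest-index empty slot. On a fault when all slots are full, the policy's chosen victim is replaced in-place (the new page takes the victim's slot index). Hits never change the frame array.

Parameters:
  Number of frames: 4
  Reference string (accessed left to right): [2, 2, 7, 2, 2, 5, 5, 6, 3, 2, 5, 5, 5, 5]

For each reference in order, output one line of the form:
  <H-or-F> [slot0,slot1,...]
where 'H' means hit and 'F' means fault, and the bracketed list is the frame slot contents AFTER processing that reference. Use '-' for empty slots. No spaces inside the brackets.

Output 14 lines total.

F [2,-,-,-]
H [2,-,-,-]
F [2,7,-,-]
H [2,7,-,-]
H [2,7,-,-]
F [2,7,5,-]
H [2,7,5,-]
F [2,7,5,6]
F [2,3,5,6]
H [2,3,5,6]
H [2,3,5,6]
H [2,3,5,6]
H [2,3,5,6]
H [2,3,5,6]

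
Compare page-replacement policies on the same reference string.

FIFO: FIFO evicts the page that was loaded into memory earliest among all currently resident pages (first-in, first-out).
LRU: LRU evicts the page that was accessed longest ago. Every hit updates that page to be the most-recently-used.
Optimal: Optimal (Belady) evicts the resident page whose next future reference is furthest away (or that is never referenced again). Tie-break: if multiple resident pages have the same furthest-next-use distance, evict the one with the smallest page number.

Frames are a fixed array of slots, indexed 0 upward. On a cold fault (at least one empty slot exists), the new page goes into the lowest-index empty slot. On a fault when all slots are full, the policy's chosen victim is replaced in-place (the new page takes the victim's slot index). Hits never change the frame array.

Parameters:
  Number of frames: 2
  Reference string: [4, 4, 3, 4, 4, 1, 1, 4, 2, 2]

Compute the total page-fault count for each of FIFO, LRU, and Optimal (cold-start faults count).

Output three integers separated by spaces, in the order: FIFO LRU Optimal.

--- FIFO ---
  step 0: ref 4 -> FAULT, frames=[4,-] (faults so far: 1)
  step 1: ref 4 -> HIT, frames=[4,-] (faults so far: 1)
  step 2: ref 3 -> FAULT, frames=[4,3] (faults so far: 2)
  step 3: ref 4 -> HIT, frames=[4,3] (faults so far: 2)
  step 4: ref 4 -> HIT, frames=[4,3] (faults so far: 2)
  step 5: ref 1 -> FAULT, evict 4, frames=[1,3] (faults so far: 3)
  step 6: ref 1 -> HIT, frames=[1,3] (faults so far: 3)
  step 7: ref 4 -> FAULT, evict 3, frames=[1,4] (faults so far: 4)
  step 8: ref 2 -> FAULT, evict 1, frames=[2,4] (faults so far: 5)
  step 9: ref 2 -> HIT, frames=[2,4] (faults so far: 5)
  FIFO total faults: 5
--- LRU ---
  step 0: ref 4 -> FAULT, frames=[4,-] (faults so far: 1)
  step 1: ref 4 -> HIT, frames=[4,-] (faults so far: 1)
  step 2: ref 3 -> FAULT, frames=[4,3] (faults so far: 2)
  step 3: ref 4 -> HIT, frames=[4,3] (faults so far: 2)
  step 4: ref 4 -> HIT, frames=[4,3] (faults so far: 2)
  step 5: ref 1 -> FAULT, evict 3, frames=[4,1] (faults so far: 3)
  step 6: ref 1 -> HIT, frames=[4,1] (faults so far: 3)
  step 7: ref 4 -> HIT, frames=[4,1] (faults so far: 3)
  step 8: ref 2 -> FAULT, evict 1, frames=[4,2] (faults so far: 4)
  step 9: ref 2 -> HIT, frames=[4,2] (faults so far: 4)
  LRU total faults: 4
--- Optimal ---
  step 0: ref 4 -> FAULT, frames=[4,-] (faults so far: 1)
  step 1: ref 4 -> HIT, frames=[4,-] (faults so far: 1)
  step 2: ref 3 -> FAULT, frames=[4,3] (faults so far: 2)
  step 3: ref 4 -> HIT, frames=[4,3] (faults so far: 2)
  step 4: ref 4 -> HIT, frames=[4,3] (faults so far: 2)
  step 5: ref 1 -> FAULT, evict 3, frames=[4,1] (faults so far: 3)
  step 6: ref 1 -> HIT, frames=[4,1] (faults so far: 3)
  step 7: ref 4 -> HIT, frames=[4,1] (faults so far: 3)
  step 8: ref 2 -> FAULT, evict 1, frames=[4,2] (faults so far: 4)
  step 9: ref 2 -> HIT, frames=[4,2] (faults so far: 4)
  Optimal total faults: 4

Answer: 5 4 4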